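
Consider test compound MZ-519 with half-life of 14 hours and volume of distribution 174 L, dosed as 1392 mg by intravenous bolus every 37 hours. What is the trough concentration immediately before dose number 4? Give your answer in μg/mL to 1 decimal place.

1.5 μg/mL

f = (1/2)^(τ/t½) = (1/2)^(37/14) ≈ 0.1601.
C₀ = D/Vd = 1392/174 ≈ 8.000 μg/mL.
Before the 4th dose, 3 doses have been given. Superposition: Cmin = C₀·(f + f² + … + f^3).
≈ 8.000 × (0.1601 + 0.0256 + 0.0041) ≈ 8.000 × 0.1898 ≈ 1.518 μg/mL.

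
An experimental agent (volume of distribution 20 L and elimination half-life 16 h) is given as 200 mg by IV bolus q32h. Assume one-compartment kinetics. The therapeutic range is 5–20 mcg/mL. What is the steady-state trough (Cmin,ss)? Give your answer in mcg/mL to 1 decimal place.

The dosing interval is 2 half-lives, so f = 2^(−2) = 0.25.
At steady state, R = 1/(1 − 0.25) = 4/3.
Single-dose peak C₀ = D/Vd = 200/20 = 10 mcg/mL.
Steady-state peak Cmax,ss = C₀·R = 10 × 4/3 ≈ 13.333 mcg/mL.
Steady-state trough Cmin,ss = Cmax,ss·f ≈ 13.333 × 0.25 ≈ 3.333 mcg/mL.
Trough 3.3 mcg/mL vs MEC 5 mcg/mL: subtherapeutic.

3.3 mcg/mL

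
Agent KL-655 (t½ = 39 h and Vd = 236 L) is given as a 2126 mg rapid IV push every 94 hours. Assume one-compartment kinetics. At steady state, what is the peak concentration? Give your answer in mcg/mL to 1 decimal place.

τ/t½ = 94/39 ≈ 2.4103, so fraction remaining f = (1/2)^(94/39) ≈ 0.1881.
At steady state, accumulation factor R = 1/(1 − e^(−kτ)) ≈ 1.2317.
Each bolus raises the concentration by D/Vd = 2126/236 ≈ 9.008 mcg/mL.
Steady-state peak Cmax,ss = C₀·R ≈ 9.008 × 1.2317 ≈ 11.095 mcg/mL.

11.1 mcg/mL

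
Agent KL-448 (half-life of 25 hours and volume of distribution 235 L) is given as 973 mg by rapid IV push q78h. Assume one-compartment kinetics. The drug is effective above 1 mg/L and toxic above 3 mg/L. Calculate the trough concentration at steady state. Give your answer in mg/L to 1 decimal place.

0.5 mg/L

Over one 78-h interval, 78/25 ≈ 3.12 half-lives elapse, leaving f ≈ 0.1150 of each dose.
At steady state, accumulation factor R = 1/(1 − e^(−kτ)) ≈ 1.1299.
Single-dose peak C₀ = D/Vd = 973/235 ≈ 4.140 mg/L.
Steady-state peak Cmax,ss = C₀·R ≈ 4.140 × 1.1299 ≈ 4.678 mg/L.
Steady-state trough Cmin,ss = Cmax,ss·f ≈ 4.678 × 0.1150 ≈ 0.538 mg/L.
Trough 0.5 mg/L vs MEC 1 mg/L: subtherapeutic.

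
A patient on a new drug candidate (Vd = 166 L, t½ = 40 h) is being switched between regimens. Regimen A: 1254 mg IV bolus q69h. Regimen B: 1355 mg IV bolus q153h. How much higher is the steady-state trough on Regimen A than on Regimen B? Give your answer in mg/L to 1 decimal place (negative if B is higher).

2.7 mg/L

Regimen A: f = (1/2)^(69/40) ≈ 0.3025; Cmin,ss = (1254/166)·f/(1−f) ≈ 3.276 mg/L.
Regimen B: f = (1/2)^(153/40) ≈ 0.0706; Cmin,ss = (1355/166)·f/(1−f) ≈ 0.620 mg/L.
Difference ≈ 3.276 − 0.620 ≈ 2.656 mg/L.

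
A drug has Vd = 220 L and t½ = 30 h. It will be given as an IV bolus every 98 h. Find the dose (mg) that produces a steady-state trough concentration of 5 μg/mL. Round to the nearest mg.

τ/t½ = 98/30 ≈ 3.2667, so f = (1/2)^(98/30) ≈ 0.103905.
Cmin,ss = (D/Vd)·f/(1−f), so D = Cmin,ss·Vd·(1−f)/f.
D = 5 × 220 × (1−f)/f ≈ 5 × 220 × 8.62418 ≈ 9486.60 mg.

9487 mg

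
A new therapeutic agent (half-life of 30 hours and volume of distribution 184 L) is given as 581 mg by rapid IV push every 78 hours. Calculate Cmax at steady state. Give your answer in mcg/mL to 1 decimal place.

k = ln2/t½ = ln2/30 ≈ 0.023105 h⁻¹; fraction remaining f = e^(−kτ) = e^(−0.023105×78) ≈ 0.1649.
At steady state, accumulation factor R = 1/(1 − e^(−kτ)) ≈ 1.1975.
Each bolus raises the concentration by D/Vd = 581/184 ≈ 3.158 mcg/mL.
Steady-state peak Cmax,ss = C₀·R ≈ 3.158 × 1.1975 ≈ 3.782 mcg/mL.

3.8 mcg/mL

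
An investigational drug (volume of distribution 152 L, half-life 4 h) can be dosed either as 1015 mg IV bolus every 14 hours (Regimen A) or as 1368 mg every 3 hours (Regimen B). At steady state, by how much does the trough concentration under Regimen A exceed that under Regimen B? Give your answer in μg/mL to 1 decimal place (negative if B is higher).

-12.6 μg/mL

Regimen A: f = (1/2)^(14/4) ≈ 0.0884; Cmin,ss = (1015/152)·f/(1−f) ≈ 0.648 μg/mL.
Regimen B: f = (1/2)^(3/4) ≈ 0.5946; Cmin,ss = (1368/152)·f/(1−f) ≈ 13.200 μg/mL.
Difference ≈ 0.648 − 13.200 ≈ -12.552 μg/mL.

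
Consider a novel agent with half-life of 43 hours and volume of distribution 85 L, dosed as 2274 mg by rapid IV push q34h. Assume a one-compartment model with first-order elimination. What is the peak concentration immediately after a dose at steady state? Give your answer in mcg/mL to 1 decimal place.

τ/t½ = 34/43 ≈ 0.7907, so fraction remaining f = (1/2)^(34/43) ≈ 0.5781.
At steady state, accumulation factor R = 1/(1 − e^(−kτ)) ≈ 2.3702.
Single-dose peak C₀ = D/Vd = 2274/85 ≈ 26.753 mcg/mL.
Steady-state peak Cmax,ss = C₀·R ≈ 26.753 × 2.3702 ≈ 63.410 mcg/mL.

63.4 mcg/mL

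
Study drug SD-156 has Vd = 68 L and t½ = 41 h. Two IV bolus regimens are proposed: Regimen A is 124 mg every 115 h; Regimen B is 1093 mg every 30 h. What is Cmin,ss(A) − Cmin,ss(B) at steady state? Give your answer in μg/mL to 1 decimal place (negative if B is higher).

-24.0 μg/mL

Regimen A: f = (1/2)^(115/41) ≈ 0.1431; Cmin,ss = (124/68)·f/(1−f) ≈ 0.305 μg/mL.
Regimen B: f = (1/2)^(30/41) ≈ 0.6022; Cmin,ss = (1093/68)·f/(1−f) ≈ 24.333 μg/mL.
Difference ≈ 0.305 − 24.333 ≈ -24.028 μg/mL.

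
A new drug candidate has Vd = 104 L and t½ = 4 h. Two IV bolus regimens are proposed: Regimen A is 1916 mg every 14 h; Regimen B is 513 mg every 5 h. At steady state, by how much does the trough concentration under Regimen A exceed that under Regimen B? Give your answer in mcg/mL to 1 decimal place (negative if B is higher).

Regimen A: f = (1/2)^(14/4) ≈ 0.0884; Cmin,ss = (1916/104)·f/(1−f) ≈ 1.787 mcg/mL.
Regimen B: f = (1/2)^(5/4) ≈ 0.4204; Cmin,ss = (513/104)·f/(1−f) ≈ 3.578 mcg/mL.
Difference ≈ 1.787 − 3.578 ≈ -1.791 mcg/mL.

-1.8 mcg/mL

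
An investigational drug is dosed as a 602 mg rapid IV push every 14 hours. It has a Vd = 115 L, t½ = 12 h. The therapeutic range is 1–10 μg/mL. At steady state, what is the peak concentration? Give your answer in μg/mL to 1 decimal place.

9.4 μg/mL

τ/t½ = 14/12 ≈ 1.1667, so fraction remaining f = (1/2)^(14/12) ≈ 0.4454.
Accumulation ratio R = 1/(1 − f) ≈ 1/0.5546 ≈ 1.8031.
Each bolus raises the concentration by D/Vd = 602/115 ≈ 5.235 μg/mL.
Steady-state peak Cmax,ss = C₀·R ≈ 5.235 × 1.8031 ≈ 9.439 μg/mL.
Peak 9.4 μg/mL vs MTC 10 μg/mL: below toxic threshold.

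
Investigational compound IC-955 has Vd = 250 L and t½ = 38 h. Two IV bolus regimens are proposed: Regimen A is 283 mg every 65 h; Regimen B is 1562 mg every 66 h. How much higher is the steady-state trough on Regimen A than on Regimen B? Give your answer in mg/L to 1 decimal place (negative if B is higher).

-2.2 mg/L

Regimen A: f = (1/2)^(65/38) ≈ 0.3055; Cmin,ss = (283/250)·f/(1−f) ≈ 0.498 mg/L.
Regimen B: f = (1/2)^(66/38) ≈ 0.3000; Cmin,ss = (1562/250)·f/(1−f) ≈ 2.678 mg/L.
Difference ≈ 0.498 − 2.678 ≈ -2.180 mg/L.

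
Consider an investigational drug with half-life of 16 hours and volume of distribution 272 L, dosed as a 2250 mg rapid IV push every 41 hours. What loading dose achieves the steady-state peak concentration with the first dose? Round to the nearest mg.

2709 mg

f = (1/2)^(41/16) ≈ 0.169282; accumulation ratio R = 1/(1−f) ≈ 1.20378.
Loading dose to hit Cmax,ss on first dose: D_load = D_maint·R ≈ 2250 × 1.20378 ≈ 2708.51 mg.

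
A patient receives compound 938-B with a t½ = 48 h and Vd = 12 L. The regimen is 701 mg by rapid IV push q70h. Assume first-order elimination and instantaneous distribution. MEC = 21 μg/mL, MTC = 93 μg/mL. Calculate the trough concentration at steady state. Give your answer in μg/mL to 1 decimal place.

33.4 μg/mL

τ/t½ = 70/48 ≈ 1.4583, so fraction remaining f = (1/2)^(70/48) ≈ 0.3639.
At steady state, accumulation factor R = 1/(1 − e^(−kτ)) ≈ 1.5721.
Single-dose peak C₀ = D/Vd = 701/12 ≈ 58.417 μg/mL.
Steady-state peak Cmax,ss = C₀·R ≈ 58.417 × 1.5721 ≈ 91.837 μg/mL.
Steady-state trough Cmin,ss = Cmax,ss·f ≈ 91.837 × 0.3639 ≈ 33.419 μg/mL.
Trough 33.4 μg/mL vs MEC 21 μg/mL: adequate.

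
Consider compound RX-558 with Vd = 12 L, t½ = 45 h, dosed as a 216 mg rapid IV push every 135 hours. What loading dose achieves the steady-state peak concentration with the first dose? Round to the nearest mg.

247 mg

f = (1/2)^(135/45) ≈ 0.125000; accumulation ratio R = 1/(1−f) ≈ 1.14286.
Loading dose to hit Cmax,ss on first dose: D_load = D_maint·R ≈ 216 × 1.14286 ≈ 246.86 mg.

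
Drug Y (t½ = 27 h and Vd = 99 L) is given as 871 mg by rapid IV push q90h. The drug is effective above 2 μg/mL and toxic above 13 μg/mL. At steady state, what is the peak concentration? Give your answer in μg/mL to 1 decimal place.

τ/t½ = 90/27 ≈ 3.3333, so fraction remaining f = (1/2)^(90/27) ≈ 0.0992.
At steady state, accumulation factor R = 1/(1 − e^(−kτ)) ≈ 1.1101.
Single-dose peak C₀ = D/Vd = 871/99 ≈ 8.798 μg/mL.
Cmax,ss = C₀/(1 − f) ≈ 8.798/0.9008 ≈ 9.767 μg/mL.
Peak 9.8 μg/mL vs MTC 13 μg/mL: below toxic threshold.

9.8 μg/mL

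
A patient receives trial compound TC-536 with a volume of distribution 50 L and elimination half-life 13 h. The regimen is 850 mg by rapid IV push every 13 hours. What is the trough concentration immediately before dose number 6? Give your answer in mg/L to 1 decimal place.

16.5 mg/L

f = (1/2)^(τ/t½) = (1/2)^(13/13) ≈ 0.5000.
C₀ = D/Vd = 850/50 ≈ 17.000 mg/L.
Before the 6th dose, 5 doses have been given. Superposition: Cmin = C₀·(f + f² + … + f^5).
≈ 17.000 × (0.5000 + 0.2500 + 0.1250 + 0.0625 + 0.0313) ≈ 17.000 × 0.9688 ≈ 16.470 mg/L.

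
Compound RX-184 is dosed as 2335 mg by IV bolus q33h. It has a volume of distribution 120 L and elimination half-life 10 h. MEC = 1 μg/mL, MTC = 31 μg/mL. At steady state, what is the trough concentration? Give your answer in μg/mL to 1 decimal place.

2.2 μg/mL

k = ln2/t½ = ln2/10 ≈ 0.069315 h⁻¹; fraction remaining f = e^(−kτ) = e^(−0.069315×33) ≈ 0.1015.
Single-dose peak C₀ = D/Vd = 2335/120 ≈ 19.458 μg/mL.
Steady-state trough Cmin,ss = C₀·f/(1−f) ≈ 19.458 × 0.1015/0.8985 ≈ 2.198 μg/mL.
Trough 2.2 μg/mL vs MEC 1 μg/mL: adequate.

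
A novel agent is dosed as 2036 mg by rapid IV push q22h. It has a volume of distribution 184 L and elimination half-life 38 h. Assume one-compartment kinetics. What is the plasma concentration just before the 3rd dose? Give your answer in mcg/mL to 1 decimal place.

f = (1/2)^(τ/t½) = (1/2)^(22/38) ≈ 0.6695.
C₀ = D/Vd = 2036/184 ≈ 11.065 mcg/mL.
Before the 3rd dose, 2 doses have been given. Superposition: Cmin = C₀·(f + f²).
≈ 11.065 × (0.6695 + 0.4482) ≈ 11.065 × 1.1177 ≈ 12.367 mcg/mL.

12.4 mcg/mL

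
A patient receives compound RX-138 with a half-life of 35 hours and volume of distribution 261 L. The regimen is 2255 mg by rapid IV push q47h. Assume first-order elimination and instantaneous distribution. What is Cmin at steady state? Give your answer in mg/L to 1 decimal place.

k = ln2/t½ = ln2/35 ≈ 0.019804 h⁻¹; fraction remaining f = e^(−kτ) = e^(−0.019804×47) ≈ 0.3942.
At steady state, accumulation factor R = 1/(1 − e^(−kτ)) ≈ 1.6507.
Each bolus raises the concentration by D/Vd = 2255/261 ≈ 8.640 mg/L.
Cmax,ss = C₀/(1 − f) ≈ 8.640/0.6058 ≈ 14.262 mg/L.
One interval later, Cmin,ss = Cmax,ss·e^(−kτ) ≈ 14.262 × 0.3942 ≈ 5.622 mg/L.

5.6 mg/L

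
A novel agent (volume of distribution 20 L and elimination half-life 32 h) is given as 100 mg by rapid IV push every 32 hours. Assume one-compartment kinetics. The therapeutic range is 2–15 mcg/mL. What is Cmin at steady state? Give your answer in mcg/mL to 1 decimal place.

5.0 mcg/mL

τ = 32 h = 1 half-life, so f = (1/2)^1 = 0.5.
Accumulation ratio R = 1/(1 − f) = 1/0.5 = 2/1.
Single-dose peak C₀ = D/Vd = 100/20 = 5 mcg/mL.
Steady-state peak Cmax,ss = C₀·R = 5 × 2/1 ≈ 10.000 mcg/mL.
Steady-state trough Cmin,ss = Cmax,ss·f ≈ 10.000 × 0.5 ≈ 5.000 mcg/mL.
Trough 5.0 mcg/mL vs MEC 2 mcg/mL: adequate.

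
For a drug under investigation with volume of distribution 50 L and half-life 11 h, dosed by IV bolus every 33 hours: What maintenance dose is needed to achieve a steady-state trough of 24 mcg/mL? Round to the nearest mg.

8400 mg

τ/t½ = 33/11 ≈ 3, so f = (1/2)^(33/11) ≈ 0.125000.
Cmin,ss = (D/Vd)·f/(1−f), so D = Cmin,ss·Vd·(1−f)/f.
D = 24 × 50 × (1−f)/f ≈ 24 × 50 × 7.00000 ≈ 8400.00 mg.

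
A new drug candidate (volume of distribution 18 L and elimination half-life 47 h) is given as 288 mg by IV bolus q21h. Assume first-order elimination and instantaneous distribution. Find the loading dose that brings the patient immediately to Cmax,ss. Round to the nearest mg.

1081 mg

f = (1/2)^(21/47) ≈ 0.733664; accumulation ratio R = 1/(1−f) ≈ 3.75466.
Loading dose to hit Cmax,ss on first dose: D_load = D_maint·R ≈ 288 × 3.75466 ≈ 1081.34 mg.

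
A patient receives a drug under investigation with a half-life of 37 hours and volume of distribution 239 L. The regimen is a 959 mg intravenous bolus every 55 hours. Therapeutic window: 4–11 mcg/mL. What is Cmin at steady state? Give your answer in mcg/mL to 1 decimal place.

2.2 mcg/mL

τ/t½ = 55/37 ≈ 1.4865, so fraction remaining f = (1/2)^(55/37) ≈ 0.3569.
Accumulation ratio R = 1/(1 − f) ≈ 1/0.6431 ≈ 1.5550.
Single-dose peak C₀ = D/Vd = 959/239 ≈ 4.013 mcg/mL.
Steady-state peak Cmax,ss = C₀·R ≈ 4.013 × 1.5550 ≈ 6.240 mcg/mL.
One interval later, Cmin,ss = Cmax,ss·e^(−kτ) ≈ 6.240 × 0.3569 ≈ 2.227 mcg/mL.
Trough 2.2 mcg/mL vs MEC 4 mcg/mL: subtherapeutic.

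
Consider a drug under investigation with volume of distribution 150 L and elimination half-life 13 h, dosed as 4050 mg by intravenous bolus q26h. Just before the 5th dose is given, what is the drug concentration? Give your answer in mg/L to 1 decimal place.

9.0 mg/L

f = (1/2)^(τ/t½) = (1/2)^(26/13) ≈ 0.2500.
C₀ = D/Vd = 4050/150 ≈ 27.000 mg/L.
Before the 5th dose, 4 doses have been given. Superposition: Cmin = C₀·(f + f² + … + f^4).
≈ 27.000 × (0.2500 + 0.0625 + 0.0156 + 0.0039) ≈ 27.000 × 0.3320 ≈ 8.964 mg/L.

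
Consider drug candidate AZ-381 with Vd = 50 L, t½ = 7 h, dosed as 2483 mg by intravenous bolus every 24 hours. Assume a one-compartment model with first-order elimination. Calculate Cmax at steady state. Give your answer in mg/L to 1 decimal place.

Over one 24-h interval, 24/7 ≈ 3.4286 half-lives elapse, leaving f ≈ 0.0929 of each dose.
At steady state, accumulation factor R = 1/(1 − e^(−kτ)) ≈ 1.1024.
Each bolus raises the concentration by D/Vd = 2483/50 ≈ 49.660 mg/L.
Cmax,ss = C₀/(1 − f) ≈ 49.660/0.9071 ≈ 54.746 mg/L.

54.7 mg/L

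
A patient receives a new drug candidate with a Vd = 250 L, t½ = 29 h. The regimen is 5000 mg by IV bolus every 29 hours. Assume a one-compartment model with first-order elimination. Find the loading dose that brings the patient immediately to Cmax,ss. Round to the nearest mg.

f = (1/2)^(29/29) ≈ 0.500000; accumulation ratio R = 1/(1−f) ≈ 2.00000.
Loading dose to hit Cmax,ss on first dose: D_load = D_maint·R ≈ 5000 × 2.00000 ≈ 10000.00 mg.

10000 mg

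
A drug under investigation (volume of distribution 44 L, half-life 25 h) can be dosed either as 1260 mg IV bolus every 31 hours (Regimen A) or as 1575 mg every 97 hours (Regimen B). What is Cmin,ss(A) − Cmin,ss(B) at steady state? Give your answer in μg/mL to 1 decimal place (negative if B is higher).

18.4 μg/mL

Regimen A: f = (1/2)^(31/25) ≈ 0.4234; Cmin,ss = (1260/44)·f/(1−f) ≈ 21.028 μg/mL.
Regimen B: f = (1/2)^(97/25) ≈ 0.0679; Cmin,ss = (1575/44)·f/(1−f) ≈ 2.608 μg/mL.
Difference ≈ 21.028 − 2.608 ≈ 18.420 μg/mL.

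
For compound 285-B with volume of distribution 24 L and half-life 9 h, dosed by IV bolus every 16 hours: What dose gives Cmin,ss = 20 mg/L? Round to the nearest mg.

1166 mg

τ/t½ = 16/9 ≈ 1.7778, so f = (1/2)^(16/9) ≈ 0.291632.
Cmin,ss = (D/Vd)·f/(1−f), so D = Cmin,ss·Vd·(1−f)/f.
D = 20 × 24 × (1−f)/f ≈ 20 × 24 × 2.42898 ≈ 1165.91 mg.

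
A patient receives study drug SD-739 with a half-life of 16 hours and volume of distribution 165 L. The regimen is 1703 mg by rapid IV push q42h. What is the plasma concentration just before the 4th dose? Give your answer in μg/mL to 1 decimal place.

2.0 μg/mL

f = (1/2)^(τ/t½) = (1/2)^(42/16) ≈ 0.1621.
C₀ = D/Vd = 1703/165 ≈ 10.321 μg/mL.
Before the 4th dose, 3 doses have been given. Superposition: Cmin = C₀·(f + f² + … + f^3).
≈ 10.321 × (0.1621 + 0.0263 + 0.0043) ≈ 10.321 × 0.1927 ≈ 1.989 μg/mL.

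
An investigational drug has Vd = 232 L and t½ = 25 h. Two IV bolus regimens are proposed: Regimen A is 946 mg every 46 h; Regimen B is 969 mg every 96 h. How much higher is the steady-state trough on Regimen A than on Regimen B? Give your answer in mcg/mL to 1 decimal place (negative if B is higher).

Regimen A: f = (1/2)^(46/25) ≈ 0.2793; Cmin,ss = (946/232)·f/(1−f) ≈ 1.580 mcg/mL.
Regimen B: f = (1/2)^(96/25) ≈ 0.0698; Cmin,ss = (969/232)·f/(1−f) ≈ 0.313 mcg/mL.
Difference ≈ 1.580 − 0.313 ≈ 1.267 mcg/mL.

1.3 mcg/mL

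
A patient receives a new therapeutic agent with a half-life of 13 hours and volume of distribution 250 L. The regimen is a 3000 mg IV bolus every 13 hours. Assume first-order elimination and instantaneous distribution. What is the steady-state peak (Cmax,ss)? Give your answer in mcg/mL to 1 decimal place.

τ = 13 h = 1 half-life, so f = (1/2)^1 = 0.5.
At steady state, R = 1/(1 − 0.5) = 2/1.
Single-dose peak C₀ = D/Vd = 3000/250 = 12 mcg/mL.
Steady-state peak Cmax,ss = C₀·R = 12 × 2/1 ≈ 24.000 mcg/mL.

24.0 mcg/mL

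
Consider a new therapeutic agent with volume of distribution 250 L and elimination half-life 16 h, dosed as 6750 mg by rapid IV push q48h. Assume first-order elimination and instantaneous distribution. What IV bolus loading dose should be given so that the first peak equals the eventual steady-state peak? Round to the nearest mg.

f = (1/2)^(48/16) ≈ 0.125000; accumulation ratio R = 1/(1−f) ≈ 1.14286.
Loading dose to hit Cmax,ss on first dose: D_load = D_maint·R ≈ 6750 × 1.14286 ≈ 7714.31 mg.

7714 mg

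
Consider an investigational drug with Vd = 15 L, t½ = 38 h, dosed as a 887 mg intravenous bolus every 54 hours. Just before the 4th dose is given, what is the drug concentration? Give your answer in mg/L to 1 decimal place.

33.4 mg/L

f = (1/2)^(τ/t½) = (1/2)^(54/38) ≈ 0.3734.
C₀ = D/Vd = 887/15 ≈ 59.133 mg/L.
Before the 4th dose, 3 doses have been given. Superposition: Cmin = C₀·(f + f² + … + f^3).
≈ 59.133 × (0.3734 + 0.1394 + 0.0521) ≈ 59.133 × 0.5649 ≈ 33.404 mg/L.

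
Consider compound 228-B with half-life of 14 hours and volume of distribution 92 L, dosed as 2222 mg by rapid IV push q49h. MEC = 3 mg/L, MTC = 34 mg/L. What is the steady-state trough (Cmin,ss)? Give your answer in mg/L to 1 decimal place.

Over one 49-h interval, 49/14 ≈ 3.5 half-lives elapse, leaving f ≈ 0.0884 of each dose.
Accumulation ratio R = 1/(1 − f) ≈ 1/0.9116 ≈ 1.0970.
Single-dose peak C₀ = D/Vd = 2222/92 ≈ 24.152 mg/L.
Cmax,ss = C₀/(1 − f) ≈ 24.152/0.9116 ≈ 26.494 mg/L.
One interval later, Cmin,ss = Cmax,ss·e^(−kτ) ≈ 26.494 × 0.0884 ≈ 2.342 mg/L.
Trough 2.3 mg/L vs MEC 3 mg/L: subtherapeutic.

2.3 mg/L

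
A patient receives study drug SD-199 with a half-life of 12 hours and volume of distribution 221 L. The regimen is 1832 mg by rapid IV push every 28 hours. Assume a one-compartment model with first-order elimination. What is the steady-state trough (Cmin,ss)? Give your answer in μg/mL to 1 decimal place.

2.1 μg/mL

τ/t½ = 28/12 ≈ 2.3333, so fraction remaining f = (1/2)^(28/12) ≈ 0.1984.
Single-dose peak C₀ = D/Vd = 1832/221 ≈ 8.290 μg/mL.
Steady-state trough Cmin,ss = C₀·f/(1−f) ≈ 8.290 × 0.1984/0.8016 ≈ 2.052 μg/mL.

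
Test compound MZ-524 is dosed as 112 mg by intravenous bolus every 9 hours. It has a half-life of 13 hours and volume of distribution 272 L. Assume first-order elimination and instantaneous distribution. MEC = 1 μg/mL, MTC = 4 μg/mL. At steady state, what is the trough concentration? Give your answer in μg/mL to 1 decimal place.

k = ln2/t½ = ln2/13 ≈ 0.053319 h⁻¹; fraction remaining f = e^(−kτ) = e^(−0.053319×9) ≈ 0.6189.
At steady state, accumulation factor R = 1/(1 − e^(−kτ)) ≈ 2.6240.
Each bolus raises the concentration by D/Vd = 112/272 ≈ 0.412 μg/mL.
Cmax,ss = C₀/(1 − f) ≈ 0.412/0.3811 ≈ 1.081 μg/mL.
Steady-state trough Cmin,ss = Cmax,ss·f ≈ 1.081 × 0.6189 ≈ 0.669 μg/mL.
Trough 0.7 μg/mL vs MEC 1 μg/mL: subtherapeutic.

0.7 μg/mL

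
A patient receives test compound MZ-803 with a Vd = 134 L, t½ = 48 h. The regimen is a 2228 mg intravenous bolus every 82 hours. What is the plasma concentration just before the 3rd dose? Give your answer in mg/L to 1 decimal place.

f = (1/2)^(τ/t½) = (1/2)^(82/48) ≈ 0.3060.
C₀ = D/Vd = 2228/134 ≈ 16.627 mg/L.
Before the 3rd dose, 2 doses have been given. Superposition: Cmin = C₀·(f + f²).
≈ 16.627 × (0.3060 + 0.0936) ≈ 16.627 × 0.3996 ≈ 6.644 mg/L.

6.6 mg/L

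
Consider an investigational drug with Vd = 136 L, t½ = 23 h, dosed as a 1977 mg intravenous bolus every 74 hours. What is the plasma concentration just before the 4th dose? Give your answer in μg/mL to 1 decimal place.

f = (1/2)^(τ/t½) = (1/2)^(74/23) ≈ 0.1075.
C₀ = D/Vd = 1977/136 ≈ 14.537 μg/mL.
Before the 4th dose, 3 doses have been given. Superposition: Cmin = C₀·(f + f² + … + f^3).
≈ 14.537 × (0.1075 + 0.0116 + 0.0012) ≈ 14.537 × 0.1203 ≈ 1.749 μg/mL.

1.7 μg/mL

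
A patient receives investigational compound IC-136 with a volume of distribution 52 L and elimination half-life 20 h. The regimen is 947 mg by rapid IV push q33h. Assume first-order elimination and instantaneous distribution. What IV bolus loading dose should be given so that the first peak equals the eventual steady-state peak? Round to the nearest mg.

f = (1/2)^(33/20) ≈ 0.318640; accumulation ratio R = 1/(1−f) ≈ 1.46765.
Loading dose to hit Cmax,ss on first dose: D_load = D_maint·R ≈ 947 × 1.46765 ≈ 1389.86 mg.

1390 mg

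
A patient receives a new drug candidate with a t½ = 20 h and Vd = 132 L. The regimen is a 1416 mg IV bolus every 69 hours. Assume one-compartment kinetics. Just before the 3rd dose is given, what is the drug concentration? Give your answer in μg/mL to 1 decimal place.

1.1 μg/mL

f = (1/2)^(τ/t½) = (1/2)^(69/20) ≈ 0.0915.
C₀ = D/Vd = 1416/132 ≈ 10.727 μg/mL.
Before the 3rd dose, 2 doses have been given. Superposition: Cmin = C₀·(f + f²).
≈ 10.727 × (0.0915 + 0.0084) ≈ 10.727 × 0.0999 ≈ 1.072 μg/mL.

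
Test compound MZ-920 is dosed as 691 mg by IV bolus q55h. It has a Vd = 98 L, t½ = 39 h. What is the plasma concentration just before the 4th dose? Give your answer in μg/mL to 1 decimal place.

f = (1/2)^(τ/t½) = (1/2)^(55/39) ≈ 0.3762.
C₀ = D/Vd = 691/98 ≈ 7.051 μg/mL.
Before the 4th dose, 3 doses have been given. Superposition: Cmin = C₀·(f + f² + … + f^3).
≈ 7.051 × (0.3762 + 0.1415 + 0.0532) ≈ 7.051 × 0.5709 ≈ 4.025 μg/mL.

4.0 μg/mL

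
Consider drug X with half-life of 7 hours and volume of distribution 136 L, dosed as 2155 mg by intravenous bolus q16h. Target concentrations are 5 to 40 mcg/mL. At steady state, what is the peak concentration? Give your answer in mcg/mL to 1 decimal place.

19.9 mcg/mL

k = ln2/t½ = ln2/7 ≈ 0.099021 h⁻¹; fraction remaining f = e^(−kτ) = e^(−0.099021×16) ≈ 0.2051.
Accumulation ratio R = 1/(1 − f) ≈ 1/0.7949 ≈ 1.2580.
Each bolus raises the concentration by D/Vd = 2155/136 ≈ 15.846 mcg/mL.
Cmax,ss = C₀/(1 − f) ≈ 15.846/0.7949 ≈ 19.935 mcg/mL.
Peak 19.9 mcg/mL vs MTC 40 mcg/mL: below toxic threshold.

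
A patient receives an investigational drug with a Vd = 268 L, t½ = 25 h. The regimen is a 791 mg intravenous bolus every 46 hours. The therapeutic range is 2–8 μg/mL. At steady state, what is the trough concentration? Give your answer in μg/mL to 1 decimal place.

1.1 μg/mL

Over one 46-h interval, 46/25 ≈ 1.84 half-lives elapse, leaving f ≈ 0.2793 of each dose.
Accumulation ratio R = 1/(1 − f) ≈ 1/0.7207 ≈ 1.3875.
Single-dose peak C₀ = D/Vd = 791/268 ≈ 2.951 μg/mL.
Cmax,ss = C₀/(1 − f) ≈ 2.951/0.7207 ≈ 4.095 μg/mL.
One interval later, Cmin,ss = Cmax,ss·e^(−kτ) ≈ 4.095 × 0.2793 ≈ 1.144 μg/mL.
Trough 1.1 μg/mL vs MEC 2 μg/mL: subtherapeutic.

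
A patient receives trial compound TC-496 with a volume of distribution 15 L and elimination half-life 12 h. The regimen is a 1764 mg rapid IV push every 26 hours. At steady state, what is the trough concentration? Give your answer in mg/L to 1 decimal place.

33.7 mg/L

τ/t½ = 26/12 ≈ 2.1667, so fraction remaining f = (1/2)^(26/12) ≈ 0.2227.
Accumulation ratio R = 1/(1 − f) ≈ 1/0.7773 ≈ 1.2865.
Single-dose peak C₀ = D/Vd = 1764/15 ≈ 117.600 mg/L.
Cmax,ss = C₀/(1 − f) ≈ 117.600/0.7773 ≈ 151.293 mg/L.
Steady-state trough Cmin,ss = Cmax,ss·f ≈ 151.293 × 0.2227 ≈ 33.693 mg/L.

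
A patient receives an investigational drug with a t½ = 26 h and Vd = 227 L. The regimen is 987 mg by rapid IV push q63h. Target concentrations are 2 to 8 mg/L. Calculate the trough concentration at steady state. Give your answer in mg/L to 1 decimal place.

1.0 mg/L

k = ln2/t½ = ln2/26 ≈ 0.026660 h⁻¹; fraction remaining f = e^(−kτ) = e^(−0.026660×63) ≈ 0.1865.
At steady state, accumulation factor R = 1/(1 − e^(−kτ)) ≈ 1.2293.
Single-dose peak C₀ = D/Vd = 987/227 ≈ 4.348 mg/L.
Cmax,ss = C₀/(1 − f) ≈ 4.348/0.8135 ≈ 5.345 mg/L.
Steady-state trough Cmin,ss = Cmax,ss·f ≈ 5.345 × 0.1865 ≈ 0.997 mg/L.
Trough 1.0 mg/L vs MEC 2 mg/L: subtherapeutic.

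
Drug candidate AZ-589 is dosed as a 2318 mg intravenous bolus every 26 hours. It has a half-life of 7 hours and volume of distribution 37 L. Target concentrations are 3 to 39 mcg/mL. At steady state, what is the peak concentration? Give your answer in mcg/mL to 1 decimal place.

τ/t½ = 26/7 ≈ 3.7143, so fraction remaining f = (1/2)^(26/7) ≈ 0.0762.
Accumulation ratio R = 1/(1 − f) ≈ 1/0.9238 ≈ 1.0825.
Single-dose peak C₀ = D/Vd = 2318/37 ≈ 62.649 mcg/mL.
Cmax,ss = C₀/(1 − f) ≈ 62.649/0.9238 ≈ 67.817 mcg/mL.
Peak 67.8 mcg/mL vs MTC 39 mcg/mL: exceeds toxic threshold.

67.8 mcg/mL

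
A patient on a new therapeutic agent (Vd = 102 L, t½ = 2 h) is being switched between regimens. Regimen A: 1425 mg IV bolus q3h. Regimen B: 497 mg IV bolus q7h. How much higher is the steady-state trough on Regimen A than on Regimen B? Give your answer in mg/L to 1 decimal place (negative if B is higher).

7.2 mg/L

Regimen A: f = (1/2)^(3/2) ≈ 0.3536; Cmin,ss = (1425/102)·f/(1−f) ≈ 7.642 mg/L.
Regimen B: f = (1/2)^(7/2) ≈ 0.0884; Cmin,ss = (497/102)·f/(1−f) ≈ 0.473 mg/L.
Difference ≈ 7.642 − 0.473 ≈ 7.169 mg/L.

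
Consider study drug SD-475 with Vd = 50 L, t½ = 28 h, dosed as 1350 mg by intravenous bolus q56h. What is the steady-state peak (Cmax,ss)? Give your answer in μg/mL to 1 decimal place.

36.0 μg/mL

τ = 56 h = 2 half-lives, so f = (1/2)^2 = 0.25.
Accumulation ratio R = 1/(1 − f) = 1/0.75 = 4/3.
Single-dose peak C₀ = D/Vd = 1350/50 = 27 μg/mL.
Steady-state peak Cmax,ss = C₀·R = 27 × 4/3 ≈ 36.000 μg/mL.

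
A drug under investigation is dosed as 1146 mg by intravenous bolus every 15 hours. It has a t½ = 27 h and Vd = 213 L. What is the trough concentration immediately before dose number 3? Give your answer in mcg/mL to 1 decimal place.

6.2 mcg/mL

f = (1/2)^(τ/t½) = (1/2)^(15/27) ≈ 0.6804.
C₀ = D/Vd = 1146/213 ≈ 5.380 mcg/mL.
Before the 3rd dose, 2 doses have been given. Superposition: Cmin = C₀·(f + f²).
≈ 5.380 × (0.6804 + 0.4629) ≈ 5.380 × 1.1433 ≈ 6.151 mcg/mL.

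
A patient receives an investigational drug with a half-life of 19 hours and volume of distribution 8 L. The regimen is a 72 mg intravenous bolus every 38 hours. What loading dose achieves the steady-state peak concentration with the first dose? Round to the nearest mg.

f = (1/2)^(38/19) ≈ 0.250000; accumulation ratio R = 1/(1−f) ≈ 1.33333.
Loading dose to hit Cmax,ss on first dose: D_load = D_maint·R ≈ 72 × 1.33333 ≈ 96.00 mg.

96 mg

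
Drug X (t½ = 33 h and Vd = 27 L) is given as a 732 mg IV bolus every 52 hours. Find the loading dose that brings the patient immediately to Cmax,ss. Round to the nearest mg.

1102 mg

f = (1/2)^(52/33) ≈ 0.335467; accumulation ratio R = 1/(1−f) ≈ 1.50482.
Loading dose to hit Cmax,ss on first dose: D_load = D_maint·R ≈ 732 × 1.50482 ≈ 1101.53 mg.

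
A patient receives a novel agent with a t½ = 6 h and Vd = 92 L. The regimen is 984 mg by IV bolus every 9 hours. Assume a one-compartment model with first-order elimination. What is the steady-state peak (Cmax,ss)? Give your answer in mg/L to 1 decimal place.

k = ln2/t½ = ln2/6 ≈ 0.115525 h⁻¹; fraction remaining f = e^(−kτ) = e^(−0.115525×9) ≈ 0.3536.
Accumulation ratio R = 1/(1 − f) ≈ 1/0.6464 ≈ 1.5470.
Single-dose peak C₀ = D/Vd = 984/92 ≈ 10.696 mg/L.
Cmax,ss = C₀/(1 − f) ≈ 10.696/0.6464 ≈ 16.547 mg/L.

16.5 mg/L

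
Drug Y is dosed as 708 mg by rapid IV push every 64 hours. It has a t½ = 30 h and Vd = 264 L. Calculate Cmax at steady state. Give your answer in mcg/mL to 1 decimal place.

Over one 64-h interval, 64/30 ≈ 2.1333 half-lives elapse, leaving f ≈ 0.2279 of each dose.
Accumulation ratio R = 1/(1 − f) ≈ 1/0.7721 ≈ 1.2952.
Each bolus raises the concentration by D/Vd = 708/264 ≈ 2.682 mcg/mL.
Steady-state peak Cmax,ss = C₀·R ≈ 2.682 × 1.2952 ≈ 3.474 mcg/mL.

3.5 mcg/mL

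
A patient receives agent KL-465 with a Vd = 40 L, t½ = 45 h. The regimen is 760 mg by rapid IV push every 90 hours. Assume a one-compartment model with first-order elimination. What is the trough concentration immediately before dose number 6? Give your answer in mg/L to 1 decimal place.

f = (1/2)^(τ/t½) = (1/2)^(90/45) ≈ 0.2500.
C₀ = D/Vd = 760/40 ≈ 19.000 mg/L.
Before the 6th dose, 5 doses have been given. Superposition: Cmin = C₀·(f + f² + … + f^5).
≈ 19.000 × (0.2500 + 0.0625 + 0.0156 + 0.0039 + 0.0010) ≈ 19.000 × 0.3330 ≈ 6.327 mg/L.

6.3 mg/L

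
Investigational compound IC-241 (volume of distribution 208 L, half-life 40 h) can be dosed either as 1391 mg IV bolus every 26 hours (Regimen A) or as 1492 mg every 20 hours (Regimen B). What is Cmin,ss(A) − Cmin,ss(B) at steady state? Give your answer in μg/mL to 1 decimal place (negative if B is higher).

Regimen A: f = (1/2)^(26/40) ≈ 0.6373; Cmin,ss = (1391/208)·f/(1−f) ≈ 11.751 μg/mL.
Regimen B: f = (1/2)^(20/40) ≈ 0.7071; Cmin,ss = (1492/208)·f/(1−f) ≈ 17.317 μg/mL.
Difference ≈ 11.751 − 17.317 ≈ -5.566 μg/mL.

-5.6 μg/mL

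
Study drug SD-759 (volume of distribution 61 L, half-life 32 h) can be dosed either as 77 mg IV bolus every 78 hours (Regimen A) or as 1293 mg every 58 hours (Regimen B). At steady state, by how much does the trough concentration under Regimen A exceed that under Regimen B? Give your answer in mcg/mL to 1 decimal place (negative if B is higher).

Regimen A: f = (1/2)^(78/32) ≈ 0.1846; Cmin,ss = (77/61)·f/(1−f) ≈ 0.286 mcg/mL.
Regimen B: f = (1/2)^(58/32) ≈ 0.2847; Cmin,ss = (1293/61)·f/(1−f) ≈ 8.437 mcg/mL.
Difference ≈ 0.286 − 8.437 ≈ -8.151 mcg/mL.

-8.2 mcg/mL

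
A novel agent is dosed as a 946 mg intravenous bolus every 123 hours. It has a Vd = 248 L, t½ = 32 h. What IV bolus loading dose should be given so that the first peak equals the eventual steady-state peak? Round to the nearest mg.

f = (1/2)^(123/32) ≈ 0.069649; accumulation ratio R = 1/(1−f) ≈ 1.07486.
Loading dose to hit Cmax,ss on first dose: D_load = D_maint·R ≈ 946 × 1.07486 ≈ 1016.82 mg.

1017 mg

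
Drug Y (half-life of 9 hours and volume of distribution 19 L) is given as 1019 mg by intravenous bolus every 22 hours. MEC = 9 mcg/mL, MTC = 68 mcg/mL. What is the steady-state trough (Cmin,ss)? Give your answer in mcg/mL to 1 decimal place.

Over one 22-h interval, 22/9 ≈ 2.4444 half-lives elapse, leaving f ≈ 0.1837 of each dose.
Each bolus raises the concentration by D/Vd = 1019/19 ≈ 53.632 mcg/mL.
Steady-state trough Cmin,ss = C₀·f/(1−f) ≈ 53.632 × 0.1837/0.8163 ≈ 12.069 mcg/mL.
Trough 12.1 mcg/mL vs MEC 9 mcg/mL: adequate.

12.1 mcg/mL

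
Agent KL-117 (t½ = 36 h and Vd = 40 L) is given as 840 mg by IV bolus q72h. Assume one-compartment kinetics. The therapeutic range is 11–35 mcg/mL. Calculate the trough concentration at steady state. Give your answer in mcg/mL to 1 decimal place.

7.0 mcg/mL

The dosing interval is 2 half-lives, so f = 2^(−2) = 0.25.
Accumulation ratio R = 1/(1 − f) = 1/0.75 = 4/3.
Single-dose peak C₀ = D/Vd = 840/40 = 21 mcg/mL.
Steady-state peak Cmax,ss = C₀·R = 21 × 4/3 ≈ 28.000 mcg/mL.
Steady-state trough Cmin,ss = Cmax,ss·f ≈ 28.000 × 0.25 ≈ 7.000 mcg/mL.
Trough 7.0 mcg/mL vs MEC 11 mcg/mL: subtherapeutic.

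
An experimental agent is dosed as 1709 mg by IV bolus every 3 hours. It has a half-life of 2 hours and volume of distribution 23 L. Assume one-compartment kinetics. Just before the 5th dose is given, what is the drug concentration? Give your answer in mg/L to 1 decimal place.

f = (1/2)^(τ/t½) = (1/2)^(3/2) ≈ 0.3536.
C₀ = D/Vd = 1709/23 ≈ 74.304 mg/L.
Before the 5th dose, 4 doses have been given. Superposition: Cmin = C₀·(f + f² + … + f^4).
≈ 74.304 × (0.3536 + 0.1250 + 0.0442 + 0.0156) ≈ 74.304 × 0.5384 ≈ 40.005 mg/L.

40.0 mg/L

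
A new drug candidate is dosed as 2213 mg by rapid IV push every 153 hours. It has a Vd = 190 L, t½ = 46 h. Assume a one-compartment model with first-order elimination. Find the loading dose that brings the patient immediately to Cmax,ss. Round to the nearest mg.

2458 mg

f = (1/2)^(153/46) ≈ 0.099712; accumulation ratio R = 1/(1−f) ≈ 1.11076.
Loading dose to hit Cmax,ss on first dose: D_load = D_maint·R ≈ 2213 × 1.11076 ≈ 2458.11 mg.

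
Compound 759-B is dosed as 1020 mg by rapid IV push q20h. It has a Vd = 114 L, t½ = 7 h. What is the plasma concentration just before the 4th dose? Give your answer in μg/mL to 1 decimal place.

f = (1/2)^(τ/t½) = (1/2)^(20/7) ≈ 0.1380.
C₀ = D/Vd = 1020/114 ≈ 8.947 μg/mL.
Before the 4th dose, 3 doses have been given. Superposition: Cmin = C₀·(f + f² + … + f^3).
≈ 8.947 × (0.1380 + 0.0190 + 0.0026) ≈ 8.947 × 0.1596 ≈ 1.428 μg/mL.

1.4 μg/mL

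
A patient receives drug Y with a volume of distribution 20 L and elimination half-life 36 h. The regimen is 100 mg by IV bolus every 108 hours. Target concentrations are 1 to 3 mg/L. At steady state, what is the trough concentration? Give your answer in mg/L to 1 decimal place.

0.7 mg/L

τ = 108 h = 3 half-lives, so f = (1/2)^3 = 0.125.
Accumulation ratio R = 1/(1 − f) = 1/0.875 = 8/7.
Single-dose peak C₀ = D/Vd = 100/20 = 5 mg/L.
Steady-state peak Cmax,ss = C₀·R = 5 × 8/7 ≈ 5.714 mg/L.
Steady-state trough Cmin,ss = Cmax,ss·f ≈ 5.714 × 0.125 ≈ 0.714 mg/L.
Trough 0.7 mg/L vs MEC 1 mg/L: subtherapeutic.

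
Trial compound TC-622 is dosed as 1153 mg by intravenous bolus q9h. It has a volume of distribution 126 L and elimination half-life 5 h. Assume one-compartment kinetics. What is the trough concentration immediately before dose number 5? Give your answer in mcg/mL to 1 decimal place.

f = (1/2)^(τ/t½) = (1/2)^(9/5) ≈ 0.2872.
C₀ = D/Vd = 1153/126 ≈ 9.151 mcg/mL.
Before the 5th dose, 4 doses have been given. Superposition: Cmin = C₀·(f + f² + … + f^4).
≈ 9.151 × (0.2872 + 0.0825 + 0.0237 + 0.0068) ≈ 9.151 × 0.4002 ≈ 3.662 mcg/mL.

3.7 mcg/mL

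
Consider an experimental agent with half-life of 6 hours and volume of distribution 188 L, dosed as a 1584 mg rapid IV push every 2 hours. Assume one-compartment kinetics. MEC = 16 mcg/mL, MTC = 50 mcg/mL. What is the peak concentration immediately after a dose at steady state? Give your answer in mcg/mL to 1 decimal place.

Over one 2-h interval, 2/6 ≈ 0.33333 half-lives elapse, leaving f ≈ 0.7937 of each dose.
Accumulation ratio R = 1/(1 − f) ≈ 1/0.2063 ≈ 4.8473.
Each bolus raises the concentration by D/Vd = 1584/188 ≈ 8.426 mcg/mL.
Cmax,ss = C₀/(1 − f) ≈ 8.426/0.2063 ≈ 40.843 mcg/mL.
Peak 40.8 mcg/mL vs MTC 50 mcg/mL: below toxic threshold.

40.8 mcg/mL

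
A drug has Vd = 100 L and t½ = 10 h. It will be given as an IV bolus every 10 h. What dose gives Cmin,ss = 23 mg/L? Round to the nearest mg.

τ/t½ = 10/10 ≈ 1, so f = (1/2)^(10/10) ≈ 0.500000.
Cmin,ss = (D/Vd)·f/(1−f), so D = Cmin,ss·Vd·(1−f)/f.
D = 23 × 100 × (1−f)/f ≈ 23 × 100 × 1.00000 ≈ 2300.00 mg.

2300 mg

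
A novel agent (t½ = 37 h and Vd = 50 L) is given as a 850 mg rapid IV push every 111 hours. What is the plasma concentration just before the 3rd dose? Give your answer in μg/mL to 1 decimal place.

2.4 μg/mL

f = (1/2)^(τ/t½) = (1/2)^(111/37) ≈ 0.1250.
C₀ = D/Vd = 850/50 ≈ 17.000 μg/mL.
Before the 3rd dose, 2 doses have been given. Superposition: Cmin = C₀·(f + f²).
≈ 17.000 × (0.1250 + 0.0156) ≈ 17.000 × 0.1406 ≈ 2.390 μg/mL.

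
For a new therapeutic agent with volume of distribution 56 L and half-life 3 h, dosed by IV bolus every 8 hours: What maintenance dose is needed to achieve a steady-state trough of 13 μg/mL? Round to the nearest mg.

3895 mg

τ/t½ = 8/3 ≈ 2.6667, so f = (1/2)^(8/3) ≈ 0.157490.
Cmin,ss = (D/Vd)·f/(1−f), so D = Cmin,ss·Vd·(1−f)/f.
D = 13 × 56 × (1−f)/f ≈ 13 × 56 × 5.34961 ≈ 3894.52 mg.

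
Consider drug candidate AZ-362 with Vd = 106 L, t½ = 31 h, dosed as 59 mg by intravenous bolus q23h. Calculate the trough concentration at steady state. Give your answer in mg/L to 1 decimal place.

τ/t½ = 23/31 ≈ 0.74194, so fraction remaining f = (1/2)^(23/31) ≈ 0.5979.
Accumulation ratio R = 1/(1 − f) ≈ 1/0.4021 ≈ 2.4869.
Each bolus raises the concentration by D/Vd = 59/106 ≈ 0.557 mg/L.
Steady-state peak Cmax,ss = C₀·R ≈ 0.557 × 2.4869 ≈ 1.385 mg/L.
Steady-state trough Cmin,ss = Cmax,ss·f ≈ 1.385 × 0.5979 ≈ 0.828 mg/L.

0.8 mg/L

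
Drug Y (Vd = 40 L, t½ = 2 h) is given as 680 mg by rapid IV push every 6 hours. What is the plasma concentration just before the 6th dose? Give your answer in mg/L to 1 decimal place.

2.4 mg/L

f = (1/2)^(τ/t½) = (1/2)^(6/2) ≈ 0.1250.
C₀ = D/Vd = 680/40 ≈ 17.000 mg/L.
Before the 6th dose, 5 doses have been given. Superposition: Cmin = C₀·(f + f² + … + f^5).
≈ 17.000 × (0.1250 + 0.0156 + 0.0020 + 0.0002 + 0.0000) ≈ 17.000 × 0.1428 ≈ 2.428 mg/L.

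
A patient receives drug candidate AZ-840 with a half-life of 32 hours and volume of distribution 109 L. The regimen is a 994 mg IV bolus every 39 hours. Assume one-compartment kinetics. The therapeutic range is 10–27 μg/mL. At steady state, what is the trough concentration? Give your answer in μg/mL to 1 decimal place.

Over one 39-h interval, 39/32 ≈ 1.2188 half-lives elapse, leaving f ≈ 0.4297 of each dose.
At steady state, accumulation factor R = 1/(1 − e^(−kτ)) ≈ 1.7535.
Single-dose peak C₀ = D/Vd = 994/109 ≈ 9.119 μg/mL.
Steady-state peak Cmax,ss = C₀·R ≈ 9.119 × 1.7535 ≈ 15.990 μg/mL.
Steady-state trough Cmin,ss = Cmax,ss·f ≈ 15.990 × 0.4297 ≈ 6.871 μg/mL.
Trough 6.9 μg/mL vs MEC 10 μg/mL: subtherapeutic.

6.9 μg/mL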